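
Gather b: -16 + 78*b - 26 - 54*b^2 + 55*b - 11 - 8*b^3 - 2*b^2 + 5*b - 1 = -8*b^3 - 56*b^2 + 138*b - 54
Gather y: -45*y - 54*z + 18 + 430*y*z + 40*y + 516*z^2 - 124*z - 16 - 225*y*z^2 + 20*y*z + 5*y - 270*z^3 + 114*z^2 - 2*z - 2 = y*(-225*z^2 + 450*z) - 270*z^3 + 630*z^2 - 180*z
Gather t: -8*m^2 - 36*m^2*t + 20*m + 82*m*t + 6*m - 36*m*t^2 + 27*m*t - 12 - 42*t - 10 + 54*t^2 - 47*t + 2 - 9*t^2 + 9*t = -8*m^2 + 26*m + t^2*(45 - 36*m) + t*(-36*m^2 + 109*m - 80) - 20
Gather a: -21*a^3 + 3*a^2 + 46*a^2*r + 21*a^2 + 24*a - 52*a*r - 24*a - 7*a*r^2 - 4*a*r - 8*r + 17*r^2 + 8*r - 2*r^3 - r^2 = -21*a^3 + a^2*(46*r + 24) + a*(-7*r^2 - 56*r) - 2*r^3 + 16*r^2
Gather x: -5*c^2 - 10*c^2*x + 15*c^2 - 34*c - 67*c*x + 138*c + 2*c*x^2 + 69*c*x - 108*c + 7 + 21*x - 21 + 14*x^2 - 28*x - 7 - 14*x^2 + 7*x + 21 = 10*c^2 + 2*c*x^2 - 4*c + x*(-10*c^2 + 2*c)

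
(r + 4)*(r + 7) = r^2 + 11*r + 28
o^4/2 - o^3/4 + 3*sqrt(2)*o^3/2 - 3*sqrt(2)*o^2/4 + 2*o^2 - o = o*(o/2 + sqrt(2))*(o - 1/2)*(o + sqrt(2))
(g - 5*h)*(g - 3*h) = g^2 - 8*g*h + 15*h^2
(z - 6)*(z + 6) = z^2 - 36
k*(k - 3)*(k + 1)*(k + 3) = k^4 + k^3 - 9*k^2 - 9*k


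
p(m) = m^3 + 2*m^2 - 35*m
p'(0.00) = -35.00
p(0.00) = 0.00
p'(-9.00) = 172.00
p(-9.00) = -252.00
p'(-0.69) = -36.33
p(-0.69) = 24.77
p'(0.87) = -29.25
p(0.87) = -28.28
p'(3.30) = 10.87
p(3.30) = -57.78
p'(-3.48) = -12.59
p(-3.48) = 103.88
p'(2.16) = -12.36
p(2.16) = -56.19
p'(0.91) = -28.88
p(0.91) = -29.44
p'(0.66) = -31.05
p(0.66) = -21.94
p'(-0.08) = -35.30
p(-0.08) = 2.81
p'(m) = 3*m^2 + 4*m - 35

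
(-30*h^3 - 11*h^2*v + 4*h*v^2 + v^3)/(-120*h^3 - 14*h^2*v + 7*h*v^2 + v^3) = (-6*h^2 - h*v + v^2)/(-24*h^2 + 2*h*v + v^2)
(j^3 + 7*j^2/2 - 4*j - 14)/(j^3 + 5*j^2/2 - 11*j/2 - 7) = (j + 2)/(j + 1)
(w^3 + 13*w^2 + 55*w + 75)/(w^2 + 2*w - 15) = (w^2 + 8*w + 15)/(w - 3)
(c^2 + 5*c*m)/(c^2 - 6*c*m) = (c + 5*m)/(c - 6*m)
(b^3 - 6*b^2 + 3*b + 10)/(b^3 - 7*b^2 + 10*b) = (b + 1)/b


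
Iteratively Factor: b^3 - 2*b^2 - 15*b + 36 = (b - 3)*(b^2 + b - 12) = (b - 3)*(b + 4)*(b - 3)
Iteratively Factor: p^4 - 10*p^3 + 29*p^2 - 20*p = (p - 4)*(p^3 - 6*p^2 + 5*p) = (p - 5)*(p - 4)*(p^2 - p) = p*(p - 5)*(p - 4)*(p - 1)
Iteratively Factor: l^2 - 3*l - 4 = (l - 4)*(l + 1)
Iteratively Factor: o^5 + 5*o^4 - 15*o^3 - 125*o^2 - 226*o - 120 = (o - 5)*(o^4 + 10*o^3 + 35*o^2 + 50*o + 24) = (o - 5)*(o + 3)*(o^3 + 7*o^2 + 14*o + 8) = (o - 5)*(o + 2)*(o + 3)*(o^2 + 5*o + 4) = (o - 5)*(o + 2)*(o + 3)*(o + 4)*(o + 1)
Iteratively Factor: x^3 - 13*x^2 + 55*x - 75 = (x - 3)*(x^2 - 10*x + 25) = (x - 5)*(x - 3)*(x - 5)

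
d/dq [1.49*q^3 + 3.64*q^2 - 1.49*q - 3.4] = 4.47*q^2 + 7.28*q - 1.49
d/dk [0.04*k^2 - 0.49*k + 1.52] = 0.08*k - 0.49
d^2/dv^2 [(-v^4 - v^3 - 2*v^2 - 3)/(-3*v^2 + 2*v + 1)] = 2*(9*v^6 - 18*v^5 + 3*v^4 + 35*v^3 + 111*v^2 - 51*v + 23)/(27*v^6 - 54*v^5 + 9*v^4 + 28*v^3 - 3*v^2 - 6*v - 1)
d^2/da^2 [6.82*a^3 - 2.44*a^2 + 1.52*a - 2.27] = 40.92*a - 4.88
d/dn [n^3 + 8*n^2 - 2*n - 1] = 3*n^2 + 16*n - 2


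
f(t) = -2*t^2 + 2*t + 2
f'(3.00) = -10.00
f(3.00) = -10.00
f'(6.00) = -22.00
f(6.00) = -58.00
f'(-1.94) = 9.76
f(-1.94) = -9.41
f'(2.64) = -8.56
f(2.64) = -6.66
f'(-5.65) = 24.60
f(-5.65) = -73.14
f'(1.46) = -3.84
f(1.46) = 0.66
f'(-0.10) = 2.40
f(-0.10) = 1.78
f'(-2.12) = 10.48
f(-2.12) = -11.23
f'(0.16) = 1.36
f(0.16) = 2.27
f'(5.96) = -21.84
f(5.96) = -57.12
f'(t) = 2 - 4*t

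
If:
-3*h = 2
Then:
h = -2/3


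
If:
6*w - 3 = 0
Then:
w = 1/2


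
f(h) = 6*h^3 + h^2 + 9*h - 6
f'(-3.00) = 165.00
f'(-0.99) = 24.66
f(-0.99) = -19.75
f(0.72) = 3.24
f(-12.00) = -10338.00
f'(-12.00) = 2577.00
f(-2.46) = -111.41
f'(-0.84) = 20.02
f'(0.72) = 19.77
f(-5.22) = -879.15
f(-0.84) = -16.41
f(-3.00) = -186.00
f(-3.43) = -267.23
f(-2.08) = -74.39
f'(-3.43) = 213.91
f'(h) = 18*h^2 + 2*h + 9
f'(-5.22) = 489.03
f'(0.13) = 9.56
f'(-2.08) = 82.72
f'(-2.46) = 113.01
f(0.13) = -4.80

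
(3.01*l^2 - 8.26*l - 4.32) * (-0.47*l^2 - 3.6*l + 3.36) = -1.4147*l^4 - 6.9538*l^3 + 41.88*l^2 - 12.2016*l - 14.5152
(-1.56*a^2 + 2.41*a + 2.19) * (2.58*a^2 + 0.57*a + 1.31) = -4.0248*a^4 + 5.3286*a^3 + 4.9803*a^2 + 4.4054*a + 2.8689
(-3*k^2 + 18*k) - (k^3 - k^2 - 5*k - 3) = -k^3 - 2*k^2 + 23*k + 3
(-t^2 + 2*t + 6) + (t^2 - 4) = 2*t + 2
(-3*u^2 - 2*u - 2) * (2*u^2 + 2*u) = -6*u^4 - 10*u^3 - 8*u^2 - 4*u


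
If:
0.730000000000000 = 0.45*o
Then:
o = 1.62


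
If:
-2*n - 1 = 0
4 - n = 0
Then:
No Solution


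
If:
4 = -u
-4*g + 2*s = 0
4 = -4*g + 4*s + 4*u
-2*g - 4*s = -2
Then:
No Solution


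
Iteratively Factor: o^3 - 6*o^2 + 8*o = (o - 4)*(o^2 - 2*o) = o*(o - 4)*(o - 2)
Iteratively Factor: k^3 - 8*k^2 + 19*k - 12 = (k - 3)*(k^2 - 5*k + 4) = (k - 4)*(k - 3)*(k - 1)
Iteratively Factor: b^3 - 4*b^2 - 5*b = (b)*(b^2 - 4*b - 5) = b*(b + 1)*(b - 5)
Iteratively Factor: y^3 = (y)*(y^2) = y^2*(y)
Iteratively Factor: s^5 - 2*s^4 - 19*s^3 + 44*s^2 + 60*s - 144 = (s - 3)*(s^4 + s^3 - 16*s^2 - 4*s + 48) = (s - 3)^2*(s^3 + 4*s^2 - 4*s - 16) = (s - 3)^2*(s - 2)*(s^2 + 6*s + 8) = (s - 3)^2*(s - 2)*(s + 2)*(s + 4)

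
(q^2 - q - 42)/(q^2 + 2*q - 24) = (q - 7)/(q - 4)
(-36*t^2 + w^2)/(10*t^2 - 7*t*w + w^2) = (-36*t^2 + w^2)/(10*t^2 - 7*t*w + w^2)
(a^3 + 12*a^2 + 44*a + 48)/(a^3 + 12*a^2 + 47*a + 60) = (a^2 + 8*a + 12)/(a^2 + 8*a + 15)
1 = 1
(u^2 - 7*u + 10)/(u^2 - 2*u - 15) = (u - 2)/(u + 3)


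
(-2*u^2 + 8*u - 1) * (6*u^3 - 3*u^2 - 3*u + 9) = -12*u^5 + 54*u^4 - 24*u^3 - 39*u^2 + 75*u - 9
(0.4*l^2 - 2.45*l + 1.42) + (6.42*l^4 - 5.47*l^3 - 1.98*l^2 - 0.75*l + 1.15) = 6.42*l^4 - 5.47*l^3 - 1.58*l^2 - 3.2*l + 2.57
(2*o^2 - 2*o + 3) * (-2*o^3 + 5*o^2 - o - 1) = -4*o^5 + 14*o^4 - 18*o^3 + 15*o^2 - o - 3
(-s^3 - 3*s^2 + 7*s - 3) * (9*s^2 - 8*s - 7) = -9*s^5 - 19*s^4 + 94*s^3 - 62*s^2 - 25*s + 21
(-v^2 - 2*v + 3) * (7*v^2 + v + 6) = -7*v^4 - 15*v^3 + 13*v^2 - 9*v + 18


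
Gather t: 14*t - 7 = 14*t - 7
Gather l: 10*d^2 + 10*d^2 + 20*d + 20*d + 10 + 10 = 20*d^2 + 40*d + 20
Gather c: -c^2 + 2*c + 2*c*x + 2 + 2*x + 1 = -c^2 + c*(2*x + 2) + 2*x + 3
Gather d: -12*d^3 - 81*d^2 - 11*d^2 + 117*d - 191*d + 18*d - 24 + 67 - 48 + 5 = -12*d^3 - 92*d^2 - 56*d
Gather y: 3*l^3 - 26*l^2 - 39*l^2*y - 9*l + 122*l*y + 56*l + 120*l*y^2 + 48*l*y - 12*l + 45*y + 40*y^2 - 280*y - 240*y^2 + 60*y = 3*l^3 - 26*l^2 + 35*l + y^2*(120*l - 200) + y*(-39*l^2 + 170*l - 175)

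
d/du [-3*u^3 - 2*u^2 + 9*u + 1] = -9*u^2 - 4*u + 9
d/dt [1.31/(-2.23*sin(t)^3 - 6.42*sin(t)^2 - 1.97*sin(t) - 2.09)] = (8.7639*sin(t)^2 + 16.8204*sin(t) + 2.5807)*cos(t)/(2.23*sin(t)^3 + 6.42*sin(t)^2 + 1.97*sin(t) + 2.09)^2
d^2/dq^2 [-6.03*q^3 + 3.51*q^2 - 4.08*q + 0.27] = 7.02 - 36.18*q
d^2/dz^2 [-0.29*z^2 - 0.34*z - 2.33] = -0.580000000000000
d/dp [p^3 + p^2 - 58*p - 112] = 3*p^2 + 2*p - 58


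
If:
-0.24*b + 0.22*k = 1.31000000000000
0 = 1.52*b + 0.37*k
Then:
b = -1.15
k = 4.71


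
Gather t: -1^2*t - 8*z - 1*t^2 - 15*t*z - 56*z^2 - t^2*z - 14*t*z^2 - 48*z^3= t^2*(-z - 1) + t*(-14*z^2 - 15*z - 1) - 48*z^3 - 56*z^2 - 8*z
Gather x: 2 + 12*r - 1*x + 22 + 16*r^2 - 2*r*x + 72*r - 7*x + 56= 16*r^2 + 84*r + x*(-2*r - 8) + 80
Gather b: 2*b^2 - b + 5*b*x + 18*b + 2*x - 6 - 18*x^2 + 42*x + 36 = 2*b^2 + b*(5*x + 17) - 18*x^2 + 44*x + 30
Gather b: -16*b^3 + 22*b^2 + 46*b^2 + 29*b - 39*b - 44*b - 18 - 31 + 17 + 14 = -16*b^3 + 68*b^2 - 54*b - 18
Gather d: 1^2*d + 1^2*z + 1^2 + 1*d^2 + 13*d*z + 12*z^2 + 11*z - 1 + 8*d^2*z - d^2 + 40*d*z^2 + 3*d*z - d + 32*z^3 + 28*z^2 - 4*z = 8*d^2*z + d*(40*z^2 + 16*z) + 32*z^3 + 40*z^2 + 8*z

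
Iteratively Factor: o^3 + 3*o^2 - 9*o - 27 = (o + 3)*(o^2 - 9) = (o + 3)^2*(o - 3)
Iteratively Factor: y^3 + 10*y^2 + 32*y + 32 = (y + 2)*(y^2 + 8*y + 16) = (y + 2)*(y + 4)*(y + 4)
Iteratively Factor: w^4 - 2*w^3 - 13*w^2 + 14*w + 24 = (w + 3)*(w^3 - 5*w^2 + 2*w + 8) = (w + 1)*(w + 3)*(w^2 - 6*w + 8) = (w - 2)*(w + 1)*(w + 3)*(w - 4)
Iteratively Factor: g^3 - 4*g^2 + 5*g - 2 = (g - 1)*(g^2 - 3*g + 2) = (g - 2)*(g - 1)*(g - 1)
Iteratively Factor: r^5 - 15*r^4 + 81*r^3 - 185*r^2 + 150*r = (r - 5)*(r^4 - 10*r^3 + 31*r^2 - 30*r) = (r - 5)^2*(r^3 - 5*r^2 + 6*r) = (r - 5)^2*(r - 2)*(r^2 - 3*r) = r*(r - 5)^2*(r - 2)*(r - 3)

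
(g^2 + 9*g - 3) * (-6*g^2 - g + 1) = -6*g^4 - 55*g^3 + 10*g^2 + 12*g - 3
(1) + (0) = 1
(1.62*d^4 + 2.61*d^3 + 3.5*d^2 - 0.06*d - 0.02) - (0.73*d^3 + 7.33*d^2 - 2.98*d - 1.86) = 1.62*d^4 + 1.88*d^3 - 3.83*d^2 + 2.92*d + 1.84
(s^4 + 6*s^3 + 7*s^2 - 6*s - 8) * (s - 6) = s^5 - 29*s^3 - 48*s^2 + 28*s + 48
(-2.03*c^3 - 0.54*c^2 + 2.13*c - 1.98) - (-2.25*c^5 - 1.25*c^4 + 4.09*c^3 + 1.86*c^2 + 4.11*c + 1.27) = 2.25*c^5 + 1.25*c^4 - 6.12*c^3 - 2.4*c^2 - 1.98*c - 3.25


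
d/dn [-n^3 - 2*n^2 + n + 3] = -3*n^2 - 4*n + 1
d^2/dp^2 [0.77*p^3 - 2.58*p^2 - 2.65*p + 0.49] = 4.62*p - 5.16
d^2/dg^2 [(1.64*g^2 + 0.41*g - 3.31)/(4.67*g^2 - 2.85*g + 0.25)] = (61.538458*g^3 - 444.612954*g^2 + 261.45462*g - 45.25285)/(101.847563*g^6 - 186.466095*g^5 + 130.1529*g^4 - 43.113375*g^3 + 6.9675*g^2 - 0.534375*g + 0.015625)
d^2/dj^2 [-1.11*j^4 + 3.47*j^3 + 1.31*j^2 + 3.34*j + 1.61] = -13.32*j^2 + 20.82*j + 2.62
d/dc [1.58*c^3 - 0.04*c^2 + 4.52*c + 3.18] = 4.74*c^2 - 0.08*c + 4.52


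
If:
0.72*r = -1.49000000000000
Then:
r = -2.07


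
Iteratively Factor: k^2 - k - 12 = (k - 4)*(k + 3)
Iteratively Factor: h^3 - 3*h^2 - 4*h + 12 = (h - 2)*(h^2 - h - 6) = (h - 2)*(h + 2)*(h - 3)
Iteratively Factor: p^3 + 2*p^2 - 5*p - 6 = (p + 3)*(p^2 - p - 2) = (p + 1)*(p + 3)*(p - 2)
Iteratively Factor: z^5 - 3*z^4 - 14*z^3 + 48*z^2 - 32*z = (z - 4)*(z^4 + z^3 - 10*z^2 + 8*z) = (z - 4)*(z - 2)*(z^3 + 3*z^2 - 4*z) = z*(z - 4)*(z - 2)*(z^2 + 3*z - 4) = z*(z - 4)*(z - 2)*(z + 4)*(z - 1)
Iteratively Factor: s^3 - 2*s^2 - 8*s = (s + 2)*(s^2 - 4*s) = s*(s + 2)*(s - 4)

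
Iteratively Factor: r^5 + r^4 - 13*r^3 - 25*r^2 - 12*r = (r + 1)*(r^4 - 13*r^2 - 12*r) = (r + 1)*(r + 3)*(r^3 - 3*r^2 - 4*r) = (r + 1)^2*(r + 3)*(r^2 - 4*r) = (r - 4)*(r + 1)^2*(r + 3)*(r)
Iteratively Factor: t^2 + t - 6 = (t - 2)*(t + 3)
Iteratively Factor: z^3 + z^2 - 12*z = (z - 3)*(z^2 + 4*z) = z*(z - 3)*(z + 4)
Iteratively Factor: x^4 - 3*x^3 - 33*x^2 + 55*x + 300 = (x - 5)*(x^3 + 2*x^2 - 23*x - 60) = (x - 5)*(x + 3)*(x^2 - x - 20) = (x - 5)*(x + 3)*(x + 4)*(x - 5)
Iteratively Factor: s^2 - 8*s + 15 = (s - 5)*(s - 3)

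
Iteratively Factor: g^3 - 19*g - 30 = (g + 2)*(g^2 - 2*g - 15) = (g + 2)*(g + 3)*(g - 5)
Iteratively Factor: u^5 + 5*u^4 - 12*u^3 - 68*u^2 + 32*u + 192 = (u + 4)*(u^4 + u^3 - 16*u^2 - 4*u + 48) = (u + 2)*(u + 4)*(u^3 - u^2 - 14*u + 24) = (u + 2)*(u + 4)^2*(u^2 - 5*u + 6) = (u - 3)*(u + 2)*(u + 4)^2*(u - 2)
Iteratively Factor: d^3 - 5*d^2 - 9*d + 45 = (d - 3)*(d^2 - 2*d - 15) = (d - 3)*(d + 3)*(d - 5)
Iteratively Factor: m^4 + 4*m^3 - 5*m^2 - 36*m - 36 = (m - 3)*(m^3 + 7*m^2 + 16*m + 12) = (m - 3)*(m + 3)*(m^2 + 4*m + 4) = (m - 3)*(m + 2)*(m + 3)*(m + 2)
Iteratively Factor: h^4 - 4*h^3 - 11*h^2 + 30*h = (h - 2)*(h^3 - 2*h^2 - 15*h) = h*(h - 2)*(h^2 - 2*h - 15) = h*(h - 5)*(h - 2)*(h + 3)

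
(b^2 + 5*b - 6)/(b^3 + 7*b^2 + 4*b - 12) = 1/(b + 2)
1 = 1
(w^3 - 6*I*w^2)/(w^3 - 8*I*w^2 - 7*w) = w*(-w + 6*I)/(-w^2 + 8*I*w + 7)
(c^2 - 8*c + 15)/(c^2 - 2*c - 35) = (-c^2 + 8*c - 15)/(-c^2 + 2*c + 35)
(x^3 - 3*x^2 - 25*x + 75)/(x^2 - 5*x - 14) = (-x^3 + 3*x^2 + 25*x - 75)/(-x^2 + 5*x + 14)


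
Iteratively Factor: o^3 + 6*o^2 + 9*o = (o + 3)*(o^2 + 3*o) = (o + 3)^2*(o)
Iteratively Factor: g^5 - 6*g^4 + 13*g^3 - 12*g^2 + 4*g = (g - 2)*(g^4 - 4*g^3 + 5*g^2 - 2*g) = (g - 2)*(g - 1)*(g^3 - 3*g^2 + 2*g) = (g - 2)^2*(g - 1)*(g^2 - g) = (g - 2)^2*(g - 1)^2*(g)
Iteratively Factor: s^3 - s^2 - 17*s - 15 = (s - 5)*(s^2 + 4*s + 3) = (s - 5)*(s + 1)*(s + 3)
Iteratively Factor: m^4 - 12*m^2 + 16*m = (m)*(m^3 - 12*m + 16) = m*(m + 4)*(m^2 - 4*m + 4) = m*(m - 2)*(m + 4)*(m - 2)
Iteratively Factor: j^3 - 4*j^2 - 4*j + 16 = (j - 2)*(j^2 - 2*j - 8) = (j - 4)*(j - 2)*(j + 2)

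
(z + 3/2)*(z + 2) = z^2 + 7*z/2 + 3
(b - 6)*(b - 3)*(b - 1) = b^3 - 10*b^2 + 27*b - 18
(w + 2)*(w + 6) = w^2 + 8*w + 12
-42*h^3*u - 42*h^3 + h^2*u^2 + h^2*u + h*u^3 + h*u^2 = (-6*h + u)*(7*h + u)*(h*u + h)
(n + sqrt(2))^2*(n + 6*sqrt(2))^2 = n^4 + 14*sqrt(2)*n^3 + 122*n^2 + 168*sqrt(2)*n + 144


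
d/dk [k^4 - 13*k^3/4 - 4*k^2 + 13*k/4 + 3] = 4*k^3 - 39*k^2/4 - 8*k + 13/4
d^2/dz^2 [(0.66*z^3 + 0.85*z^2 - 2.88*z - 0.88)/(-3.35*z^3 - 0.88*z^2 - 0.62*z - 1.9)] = (-15.18689*z^6 + 202.14972*z^5 + 230.45454*z^4 + 112.375516*z^3 - 201.056688*z^2 - 73.914192*z - 15.188456)/(37.595375*z^9 + 29.6274*z^8 + 28.65657*z^7 + 75.616282*z^6 + 38.910804*z^5 + 29.106696*z^4 + 42.738668*z^3 + 11.72148*z^2 + 6.7146*z + 6.859)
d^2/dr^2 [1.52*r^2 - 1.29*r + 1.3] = 3.04000000000000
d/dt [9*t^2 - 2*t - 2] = 18*t - 2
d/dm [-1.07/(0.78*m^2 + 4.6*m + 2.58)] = (1.6692*m + 4.922)/(0.78*m^2 + 4.6*m + 2.58)^2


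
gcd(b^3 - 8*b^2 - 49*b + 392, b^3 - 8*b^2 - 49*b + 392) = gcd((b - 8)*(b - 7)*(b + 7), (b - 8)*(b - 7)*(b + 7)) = b^3 - 8*b^2 - 49*b + 392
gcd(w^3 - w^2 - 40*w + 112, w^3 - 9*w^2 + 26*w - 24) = w - 4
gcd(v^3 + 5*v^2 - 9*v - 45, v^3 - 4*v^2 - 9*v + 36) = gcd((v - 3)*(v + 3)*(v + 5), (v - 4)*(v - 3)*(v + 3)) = v^2 - 9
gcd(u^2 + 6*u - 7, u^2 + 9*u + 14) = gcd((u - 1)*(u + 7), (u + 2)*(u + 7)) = u + 7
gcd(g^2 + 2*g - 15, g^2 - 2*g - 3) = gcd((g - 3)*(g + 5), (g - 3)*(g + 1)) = g - 3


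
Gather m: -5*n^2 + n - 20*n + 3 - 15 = -5*n^2 - 19*n - 12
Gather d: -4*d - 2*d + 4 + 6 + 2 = 12 - 6*d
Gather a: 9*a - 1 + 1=9*a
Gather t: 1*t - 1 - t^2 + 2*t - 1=-t^2 + 3*t - 2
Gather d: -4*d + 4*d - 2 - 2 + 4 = 0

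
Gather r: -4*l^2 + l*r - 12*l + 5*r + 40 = -4*l^2 - 12*l + r*(l + 5) + 40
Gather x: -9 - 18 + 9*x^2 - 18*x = 9*x^2 - 18*x - 27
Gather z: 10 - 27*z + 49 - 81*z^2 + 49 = -81*z^2 - 27*z + 108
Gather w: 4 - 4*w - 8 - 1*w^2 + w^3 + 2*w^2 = w^3 + w^2 - 4*w - 4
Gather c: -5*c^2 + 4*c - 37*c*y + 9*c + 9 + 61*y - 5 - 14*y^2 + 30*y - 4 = -5*c^2 + c*(13 - 37*y) - 14*y^2 + 91*y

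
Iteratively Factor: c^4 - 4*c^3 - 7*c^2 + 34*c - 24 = (c - 2)*(c^3 - 2*c^2 - 11*c + 12) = (c - 2)*(c + 3)*(c^2 - 5*c + 4) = (c - 2)*(c - 1)*(c + 3)*(c - 4)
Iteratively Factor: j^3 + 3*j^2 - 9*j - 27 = (j - 3)*(j^2 + 6*j + 9) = (j - 3)*(j + 3)*(j + 3)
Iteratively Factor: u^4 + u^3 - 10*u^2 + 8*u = (u - 2)*(u^3 + 3*u^2 - 4*u) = (u - 2)*(u - 1)*(u^2 + 4*u) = u*(u - 2)*(u - 1)*(u + 4)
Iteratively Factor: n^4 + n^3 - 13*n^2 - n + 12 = (n + 1)*(n^3 - 13*n + 12) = (n - 1)*(n + 1)*(n^2 + n - 12) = (n - 1)*(n + 1)*(n + 4)*(n - 3)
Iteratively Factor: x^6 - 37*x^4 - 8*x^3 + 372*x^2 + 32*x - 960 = (x + 4)*(x^5 - 4*x^4 - 21*x^3 + 76*x^2 + 68*x - 240) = (x - 5)*(x + 4)*(x^4 + x^3 - 16*x^2 - 4*x + 48) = (x - 5)*(x + 2)*(x + 4)*(x^3 - x^2 - 14*x + 24) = (x - 5)*(x - 3)*(x + 2)*(x + 4)*(x^2 + 2*x - 8) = (x - 5)*(x - 3)*(x + 2)*(x + 4)^2*(x - 2)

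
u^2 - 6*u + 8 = (u - 4)*(u - 2)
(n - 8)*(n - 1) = n^2 - 9*n + 8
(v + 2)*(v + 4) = v^2 + 6*v + 8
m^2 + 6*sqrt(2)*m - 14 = (m - sqrt(2))*(m + 7*sqrt(2))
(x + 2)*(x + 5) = x^2 + 7*x + 10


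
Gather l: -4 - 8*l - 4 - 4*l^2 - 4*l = -4*l^2 - 12*l - 8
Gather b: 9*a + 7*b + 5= 9*a + 7*b + 5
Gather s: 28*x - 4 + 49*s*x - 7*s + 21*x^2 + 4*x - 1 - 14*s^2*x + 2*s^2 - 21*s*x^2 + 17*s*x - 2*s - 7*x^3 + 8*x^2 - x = s^2*(2 - 14*x) + s*(-21*x^2 + 66*x - 9) - 7*x^3 + 29*x^2 + 31*x - 5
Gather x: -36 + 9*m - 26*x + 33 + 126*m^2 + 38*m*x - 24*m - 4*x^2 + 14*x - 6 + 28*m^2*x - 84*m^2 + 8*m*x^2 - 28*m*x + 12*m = 42*m^2 - 3*m + x^2*(8*m - 4) + x*(28*m^2 + 10*m - 12) - 9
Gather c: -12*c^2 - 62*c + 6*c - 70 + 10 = -12*c^2 - 56*c - 60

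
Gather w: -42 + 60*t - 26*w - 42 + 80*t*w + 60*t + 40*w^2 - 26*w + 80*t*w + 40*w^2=120*t + 80*w^2 + w*(160*t - 52) - 84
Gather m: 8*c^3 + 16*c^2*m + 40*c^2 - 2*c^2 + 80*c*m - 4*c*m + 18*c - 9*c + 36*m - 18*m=8*c^3 + 38*c^2 + 9*c + m*(16*c^2 + 76*c + 18)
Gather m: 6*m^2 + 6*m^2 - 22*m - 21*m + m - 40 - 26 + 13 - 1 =12*m^2 - 42*m - 54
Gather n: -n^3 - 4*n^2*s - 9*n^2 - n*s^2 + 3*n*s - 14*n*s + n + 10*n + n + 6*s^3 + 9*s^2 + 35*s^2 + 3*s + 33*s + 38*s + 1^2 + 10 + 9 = -n^3 + n^2*(-4*s - 9) + n*(-s^2 - 11*s + 12) + 6*s^3 + 44*s^2 + 74*s + 20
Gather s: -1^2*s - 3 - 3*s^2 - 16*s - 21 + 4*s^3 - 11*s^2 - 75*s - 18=4*s^3 - 14*s^2 - 92*s - 42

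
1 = 1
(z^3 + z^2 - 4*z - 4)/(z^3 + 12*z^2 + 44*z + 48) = (z^2 - z - 2)/(z^2 + 10*z + 24)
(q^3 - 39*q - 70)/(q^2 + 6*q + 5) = (q^2 - 5*q - 14)/(q + 1)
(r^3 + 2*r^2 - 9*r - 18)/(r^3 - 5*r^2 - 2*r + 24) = (r + 3)/(r - 4)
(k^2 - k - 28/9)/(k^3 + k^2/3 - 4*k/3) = (k - 7/3)/(k*(k - 1))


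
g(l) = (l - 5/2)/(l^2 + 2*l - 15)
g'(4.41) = -0.04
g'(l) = (-2*l - 2)*(l - 5/2)/(l^2 + 2*l - 15)^2 + 1/(l^2 + 2*l - 15) = (l^2 + 2*l - (l + 1)*(2*l - 5) - 15)/(l^2 + 2*l - 15)^2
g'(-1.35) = -0.07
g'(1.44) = -0.05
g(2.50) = 0.00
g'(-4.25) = -1.67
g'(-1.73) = -0.09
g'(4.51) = -0.04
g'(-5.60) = -2.61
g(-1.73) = 0.27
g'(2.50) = -0.27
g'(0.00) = -0.04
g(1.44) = 0.11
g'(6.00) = -0.01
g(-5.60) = -1.57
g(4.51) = 0.14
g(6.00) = 0.11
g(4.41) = 0.14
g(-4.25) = 1.24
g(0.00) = 0.17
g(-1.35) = 0.24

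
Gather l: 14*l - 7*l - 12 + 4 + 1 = 7*l - 7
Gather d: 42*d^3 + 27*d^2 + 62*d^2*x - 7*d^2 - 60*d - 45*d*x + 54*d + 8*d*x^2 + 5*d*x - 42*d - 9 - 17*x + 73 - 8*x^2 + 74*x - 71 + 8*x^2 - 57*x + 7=42*d^3 + d^2*(62*x + 20) + d*(8*x^2 - 40*x - 48)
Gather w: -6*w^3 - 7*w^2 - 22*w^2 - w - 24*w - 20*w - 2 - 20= -6*w^3 - 29*w^2 - 45*w - 22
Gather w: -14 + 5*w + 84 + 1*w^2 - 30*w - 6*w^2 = -5*w^2 - 25*w + 70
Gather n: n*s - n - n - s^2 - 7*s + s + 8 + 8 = n*(s - 2) - s^2 - 6*s + 16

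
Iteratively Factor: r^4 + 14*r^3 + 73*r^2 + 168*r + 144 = (r + 4)*(r^3 + 10*r^2 + 33*r + 36) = (r + 3)*(r + 4)*(r^2 + 7*r + 12) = (r + 3)*(r + 4)^2*(r + 3)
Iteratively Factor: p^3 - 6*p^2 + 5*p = (p)*(p^2 - 6*p + 5) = p*(p - 1)*(p - 5)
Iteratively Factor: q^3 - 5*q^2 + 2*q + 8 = (q + 1)*(q^2 - 6*q + 8) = (q - 4)*(q + 1)*(q - 2)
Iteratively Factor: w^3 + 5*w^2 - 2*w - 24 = (w - 2)*(w^2 + 7*w + 12) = (w - 2)*(w + 4)*(w + 3)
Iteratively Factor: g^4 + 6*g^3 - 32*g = (g + 4)*(g^3 + 2*g^2 - 8*g) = g*(g + 4)*(g^2 + 2*g - 8) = g*(g + 4)^2*(g - 2)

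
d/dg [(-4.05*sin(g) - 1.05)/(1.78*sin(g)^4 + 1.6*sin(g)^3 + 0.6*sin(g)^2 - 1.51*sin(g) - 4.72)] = (21.627*sin(g)^4 + 20.436*sin(g)^3 + 7.47*sin(g)^2 + 1.26*sin(g) + 17.5305)*cos(g)/(3.1684*sin(g)^8 + 5.696*sin(g)^7 + 4.696*sin(g)^6 - 3.4556*sin(g)^5 - 21.2752*sin(g)^4 - 16.916*sin(g)^3 - 3.3839*sin(g)^2 + 14.2544*sin(g) + 22.2784)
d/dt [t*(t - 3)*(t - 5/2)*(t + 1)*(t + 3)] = 5*t^4 - 6*t^3 - 69*t^2/2 + 27*t + 45/2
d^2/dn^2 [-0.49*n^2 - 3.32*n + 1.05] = -0.980000000000000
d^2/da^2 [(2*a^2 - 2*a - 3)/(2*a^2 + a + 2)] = 6*(-4*a^3 - 20*a^2 + 2*a + 7)/(8*a^6 + 12*a^5 + 30*a^4 + 25*a^3 + 30*a^2 + 12*a + 8)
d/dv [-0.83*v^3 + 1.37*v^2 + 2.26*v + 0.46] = -2.49*v^2 + 2.74*v + 2.26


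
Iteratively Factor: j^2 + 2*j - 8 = (j + 4)*(j - 2)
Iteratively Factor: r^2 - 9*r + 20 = (r - 4)*(r - 5)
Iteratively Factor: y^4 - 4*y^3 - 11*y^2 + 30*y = (y - 5)*(y^3 + y^2 - 6*y) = y*(y - 5)*(y^2 + y - 6) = y*(y - 5)*(y + 3)*(y - 2)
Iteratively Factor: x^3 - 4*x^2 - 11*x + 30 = (x - 2)*(x^2 - 2*x - 15) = (x - 2)*(x + 3)*(x - 5)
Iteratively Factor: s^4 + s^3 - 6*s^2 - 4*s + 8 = (s - 2)*(s^3 + 3*s^2 - 4) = (s - 2)*(s + 2)*(s^2 + s - 2) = (s - 2)*(s + 2)^2*(s - 1)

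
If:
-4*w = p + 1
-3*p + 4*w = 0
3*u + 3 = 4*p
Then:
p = -1/4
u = -4/3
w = -3/16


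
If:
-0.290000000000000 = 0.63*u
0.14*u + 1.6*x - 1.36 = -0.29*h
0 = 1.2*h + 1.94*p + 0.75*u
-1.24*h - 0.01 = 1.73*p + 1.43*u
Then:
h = 2.00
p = -1.06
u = -0.46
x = 0.53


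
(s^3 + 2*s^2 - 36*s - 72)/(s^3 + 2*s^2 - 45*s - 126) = (s^2 - 4*s - 12)/(s^2 - 4*s - 21)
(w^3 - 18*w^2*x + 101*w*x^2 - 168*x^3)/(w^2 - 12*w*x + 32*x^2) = (-w^2 + 10*w*x - 21*x^2)/(-w + 4*x)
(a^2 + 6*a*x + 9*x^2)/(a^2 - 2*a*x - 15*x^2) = (-a - 3*x)/(-a + 5*x)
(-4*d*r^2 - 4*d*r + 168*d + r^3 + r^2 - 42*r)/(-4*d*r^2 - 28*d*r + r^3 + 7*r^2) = (r - 6)/r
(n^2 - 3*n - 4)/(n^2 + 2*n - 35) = (n^2 - 3*n - 4)/(n^2 + 2*n - 35)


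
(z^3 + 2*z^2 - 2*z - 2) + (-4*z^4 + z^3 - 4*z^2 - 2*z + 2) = -4*z^4 + 2*z^3 - 2*z^2 - 4*z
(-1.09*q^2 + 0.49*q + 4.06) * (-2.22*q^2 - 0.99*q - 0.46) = 2.4198*q^4 - 0.00869999999999993*q^3 - 8.9969*q^2 - 4.2448*q - 1.8676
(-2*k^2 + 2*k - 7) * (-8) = 16*k^2 - 16*k + 56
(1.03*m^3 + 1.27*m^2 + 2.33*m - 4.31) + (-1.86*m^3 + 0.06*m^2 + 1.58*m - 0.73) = -0.83*m^3 + 1.33*m^2 + 3.91*m - 5.04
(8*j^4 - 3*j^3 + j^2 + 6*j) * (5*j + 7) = 40*j^5 + 41*j^4 - 16*j^3 + 37*j^2 + 42*j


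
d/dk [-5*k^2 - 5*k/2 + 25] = -10*k - 5/2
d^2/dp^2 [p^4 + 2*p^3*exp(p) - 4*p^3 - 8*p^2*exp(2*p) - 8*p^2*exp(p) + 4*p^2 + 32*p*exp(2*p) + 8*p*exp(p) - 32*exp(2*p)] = 2*p^3*exp(p) - 32*p^2*exp(2*p) + 4*p^2*exp(p) + 12*p^2 + 64*p*exp(2*p) - 12*p*exp(p) - 24*p - 16*exp(2*p) + 8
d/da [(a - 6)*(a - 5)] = 2*a - 11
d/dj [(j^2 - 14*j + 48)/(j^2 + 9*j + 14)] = (23*j^2 - 68*j - 628)/(j^4 + 18*j^3 + 109*j^2 + 252*j + 196)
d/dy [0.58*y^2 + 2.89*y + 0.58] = 1.16*y + 2.89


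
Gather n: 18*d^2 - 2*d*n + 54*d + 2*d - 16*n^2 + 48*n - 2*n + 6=18*d^2 + 56*d - 16*n^2 + n*(46 - 2*d) + 6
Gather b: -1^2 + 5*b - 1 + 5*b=10*b - 2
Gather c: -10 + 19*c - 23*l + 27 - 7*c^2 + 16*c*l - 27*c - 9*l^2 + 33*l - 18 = -7*c^2 + c*(16*l - 8) - 9*l^2 + 10*l - 1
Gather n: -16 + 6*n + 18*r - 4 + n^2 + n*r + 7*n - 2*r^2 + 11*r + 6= n^2 + n*(r + 13) - 2*r^2 + 29*r - 14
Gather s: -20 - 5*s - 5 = -5*s - 25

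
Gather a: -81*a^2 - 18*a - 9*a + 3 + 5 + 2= -81*a^2 - 27*a + 10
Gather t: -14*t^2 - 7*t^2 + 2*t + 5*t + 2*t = -21*t^2 + 9*t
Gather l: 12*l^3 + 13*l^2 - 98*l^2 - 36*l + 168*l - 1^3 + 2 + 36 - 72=12*l^3 - 85*l^2 + 132*l - 35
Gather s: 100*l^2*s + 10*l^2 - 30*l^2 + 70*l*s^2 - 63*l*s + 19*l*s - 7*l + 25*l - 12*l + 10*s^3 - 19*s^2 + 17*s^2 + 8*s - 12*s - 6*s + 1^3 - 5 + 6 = -20*l^2 + 6*l + 10*s^3 + s^2*(70*l - 2) + s*(100*l^2 - 44*l - 10) + 2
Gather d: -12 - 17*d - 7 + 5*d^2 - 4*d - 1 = 5*d^2 - 21*d - 20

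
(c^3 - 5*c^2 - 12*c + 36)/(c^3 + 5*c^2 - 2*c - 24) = (c - 6)/(c + 4)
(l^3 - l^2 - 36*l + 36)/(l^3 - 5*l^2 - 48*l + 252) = (l^2 + 5*l - 6)/(l^2 + l - 42)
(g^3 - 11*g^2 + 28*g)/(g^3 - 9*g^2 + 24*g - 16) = g*(g - 7)/(g^2 - 5*g + 4)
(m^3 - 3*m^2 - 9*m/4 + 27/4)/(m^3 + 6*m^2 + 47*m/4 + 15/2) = (2*m^2 - 9*m + 9)/(2*m^2 + 9*m + 10)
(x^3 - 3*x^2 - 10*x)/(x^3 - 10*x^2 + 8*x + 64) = x*(x - 5)/(x^2 - 12*x + 32)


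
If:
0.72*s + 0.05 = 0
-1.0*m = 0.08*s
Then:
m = 0.01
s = -0.07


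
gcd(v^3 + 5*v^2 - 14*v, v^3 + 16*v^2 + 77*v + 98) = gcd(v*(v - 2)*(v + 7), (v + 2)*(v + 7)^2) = v + 7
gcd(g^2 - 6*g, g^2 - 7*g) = g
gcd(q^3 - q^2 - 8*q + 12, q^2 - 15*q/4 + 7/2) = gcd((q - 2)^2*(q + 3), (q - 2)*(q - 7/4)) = q - 2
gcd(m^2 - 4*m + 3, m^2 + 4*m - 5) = m - 1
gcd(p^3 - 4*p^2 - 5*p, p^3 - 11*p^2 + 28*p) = p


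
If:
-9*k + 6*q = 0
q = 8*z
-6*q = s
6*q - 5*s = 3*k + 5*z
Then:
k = 0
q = 0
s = 0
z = 0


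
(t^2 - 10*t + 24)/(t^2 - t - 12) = (t - 6)/(t + 3)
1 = 1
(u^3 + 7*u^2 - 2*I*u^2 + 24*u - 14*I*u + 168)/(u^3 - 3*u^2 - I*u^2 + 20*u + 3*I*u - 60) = (u^2 + u*(7 - 6*I) - 42*I)/(u^2 - u*(3 + 5*I) + 15*I)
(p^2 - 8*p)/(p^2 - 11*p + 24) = p/(p - 3)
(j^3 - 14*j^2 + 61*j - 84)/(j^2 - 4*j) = j - 10 + 21/j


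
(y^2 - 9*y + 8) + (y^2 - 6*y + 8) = 2*y^2 - 15*y + 16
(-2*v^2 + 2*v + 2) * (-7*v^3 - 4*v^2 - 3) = 14*v^5 - 6*v^4 - 22*v^3 - 2*v^2 - 6*v - 6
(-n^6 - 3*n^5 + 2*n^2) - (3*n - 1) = -n^6 - 3*n^5 + 2*n^2 - 3*n + 1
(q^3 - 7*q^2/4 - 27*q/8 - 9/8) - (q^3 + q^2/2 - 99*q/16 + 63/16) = -9*q^2/4 + 45*q/16 - 81/16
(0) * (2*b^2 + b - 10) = 0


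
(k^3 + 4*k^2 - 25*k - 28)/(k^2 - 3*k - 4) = k + 7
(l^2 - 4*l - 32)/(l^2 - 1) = (l^2 - 4*l - 32)/(l^2 - 1)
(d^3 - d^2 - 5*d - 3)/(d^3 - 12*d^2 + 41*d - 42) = (d^2 + 2*d + 1)/(d^2 - 9*d + 14)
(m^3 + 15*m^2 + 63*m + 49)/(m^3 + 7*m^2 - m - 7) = (m + 7)/(m - 1)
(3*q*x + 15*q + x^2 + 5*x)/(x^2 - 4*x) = (3*q*x + 15*q + x^2 + 5*x)/(x*(x - 4))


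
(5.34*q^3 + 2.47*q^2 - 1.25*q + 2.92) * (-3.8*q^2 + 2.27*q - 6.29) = -20.292*q^5 + 2.7358*q^4 - 23.2317*q^3 - 29.4698*q^2 + 14.4909*q - 18.3668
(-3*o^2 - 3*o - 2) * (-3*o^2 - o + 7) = 9*o^4 + 12*o^3 - 12*o^2 - 19*o - 14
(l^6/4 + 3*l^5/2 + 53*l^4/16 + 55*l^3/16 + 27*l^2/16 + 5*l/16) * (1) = l^6/4 + 3*l^5/2 + 53*l^4/16 + 55*l^3/16 + 27*l^2/16 + 5*l/16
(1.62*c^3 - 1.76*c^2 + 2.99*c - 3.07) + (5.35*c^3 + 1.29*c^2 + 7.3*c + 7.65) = 6.97*c^3 - 0.47*c^2 + 10.29*c + 4.58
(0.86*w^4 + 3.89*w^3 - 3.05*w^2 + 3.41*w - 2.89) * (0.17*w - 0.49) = 0.1462*w^5 + 0.2399*w^4 - 2.4246*w^3 + 2.0742*w^2 - 2.1622*w + 1.4161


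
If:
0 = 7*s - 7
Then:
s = 1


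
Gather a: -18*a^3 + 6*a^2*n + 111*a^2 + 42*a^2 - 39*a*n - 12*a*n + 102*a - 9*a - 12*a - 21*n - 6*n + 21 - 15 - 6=-18*a^3 + a^2*(6*n + 153) + a*(81 - 51*n) - 27*n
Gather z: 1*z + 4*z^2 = 4*z^2 + z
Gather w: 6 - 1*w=6 - w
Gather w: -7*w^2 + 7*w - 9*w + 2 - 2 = -7*w^2 - 2*w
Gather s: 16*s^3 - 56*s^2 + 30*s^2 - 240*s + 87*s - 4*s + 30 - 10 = 16*s^3 - 26*s^2 - 157*s + 20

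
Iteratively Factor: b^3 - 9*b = (b)*(b^2 - 9) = b*(b + 3)*(b - 3)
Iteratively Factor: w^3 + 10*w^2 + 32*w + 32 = (w + 2)*(w^2 + 8*w + 16) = (w + 2)*(w + 4)*(w + 4)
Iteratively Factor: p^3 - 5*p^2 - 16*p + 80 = (p - 5)*(p^2 - 16) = (p - 5)*(p - 4)*(p + 4)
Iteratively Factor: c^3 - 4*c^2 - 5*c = (c - 5)*(c^2 + c) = (c - 5)*(c + 1)*(c)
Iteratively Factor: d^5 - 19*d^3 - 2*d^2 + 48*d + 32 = (d - 4)*(d^4 + 4*d^3 - 3*d^2 - 14*d - 8) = (d - 4)*(d + 4)*(d^3 - 3*d - 2) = (d - 4)*(d + 1)*(d + 4)*(d^2 - d - 2) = (d - 4)*(d - 2)*(d + 1)*(d + 4)*(d + 1)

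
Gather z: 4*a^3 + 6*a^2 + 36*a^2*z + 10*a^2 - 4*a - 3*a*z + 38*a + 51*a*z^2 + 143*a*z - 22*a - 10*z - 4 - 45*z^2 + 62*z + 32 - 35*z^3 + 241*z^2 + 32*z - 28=4*a^3 + 16*a^2 + 12*a - 35*z^3 + z^2*(51*a + 196) + z*(36*a^2 + 140*a + 84)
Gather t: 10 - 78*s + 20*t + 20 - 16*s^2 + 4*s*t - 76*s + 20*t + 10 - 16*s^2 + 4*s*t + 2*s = -32*s^2 - 152*s + t*(8*s + 40) + 40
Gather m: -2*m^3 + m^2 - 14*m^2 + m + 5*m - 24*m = -2*m^3 - 13*m^2 - 18*m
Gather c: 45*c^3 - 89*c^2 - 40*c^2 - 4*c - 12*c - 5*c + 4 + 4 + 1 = 45*c^3 - 129*c^2 - 21*c + 9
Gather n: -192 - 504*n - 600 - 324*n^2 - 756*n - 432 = -324*n^2 - 1260*n - 1224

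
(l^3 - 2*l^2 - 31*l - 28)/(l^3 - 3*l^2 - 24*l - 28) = (l^2 + 5*l + 4)/(l^2 + 4*l + 4)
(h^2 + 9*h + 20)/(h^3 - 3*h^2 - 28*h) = (h + 5)/(h*(h - 7))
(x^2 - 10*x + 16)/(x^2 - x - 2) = (x - 8)/(x + 1)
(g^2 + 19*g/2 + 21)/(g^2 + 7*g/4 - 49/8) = 4*(g + 6)/(4*g - 7)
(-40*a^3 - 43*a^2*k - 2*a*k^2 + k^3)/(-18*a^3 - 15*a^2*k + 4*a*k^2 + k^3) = (40*a^2 + 3*a*k - k^2)/(18*a^2 - 3*a*k - k^2)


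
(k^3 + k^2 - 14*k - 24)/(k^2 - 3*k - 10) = (k^2 - k - 12)/(k - 5)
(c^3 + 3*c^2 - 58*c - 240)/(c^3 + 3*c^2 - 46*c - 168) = (c^2 - 3*c - 40)/(c^2 - 3*c - 28)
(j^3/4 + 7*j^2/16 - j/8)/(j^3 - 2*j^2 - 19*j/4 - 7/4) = j*(-4*j^2 - 7*j + 2)/(4*(-4*j^3 + 8*j^2 + 19*j + 7))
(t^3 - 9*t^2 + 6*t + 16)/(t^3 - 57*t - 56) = (t - 2)/(t + 7)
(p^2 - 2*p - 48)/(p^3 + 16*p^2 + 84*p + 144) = (p - 8)/(p^2 + 10*p + 24)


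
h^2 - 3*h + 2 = (h - 2)*(h - 1)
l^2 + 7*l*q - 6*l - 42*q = (l - 6)*(l + 7*q)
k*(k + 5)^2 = k^3 + 10*k^2 + 25*k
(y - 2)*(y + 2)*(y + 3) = y^3 + 3*y^2 - 4*y - 12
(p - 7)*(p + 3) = p^2 - 4*p - 21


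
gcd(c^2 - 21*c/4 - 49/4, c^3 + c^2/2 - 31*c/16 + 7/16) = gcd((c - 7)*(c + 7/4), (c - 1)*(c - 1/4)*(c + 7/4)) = c + 7/4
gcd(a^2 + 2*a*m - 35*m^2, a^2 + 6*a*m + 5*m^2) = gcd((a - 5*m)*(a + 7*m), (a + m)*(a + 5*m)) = 1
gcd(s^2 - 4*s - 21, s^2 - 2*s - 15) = s + 3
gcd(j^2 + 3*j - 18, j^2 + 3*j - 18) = j^2 + 3*j - 18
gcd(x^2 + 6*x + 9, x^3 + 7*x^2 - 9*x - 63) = x + 3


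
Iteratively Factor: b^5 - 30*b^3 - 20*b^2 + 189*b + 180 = (b - 3)*(b^4 + 3*b^3 - 21*b^2 - 83*b - 60) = (b - 3)*(b + 4)*(b^3 - b^2 - 17*b - 15) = (b - 3)*(b + 3)*(b + 4)*(b^2 - 4*b - 5) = (b - 3)*(b + 1)*(b + 3)*(b + 4)*(b - 5)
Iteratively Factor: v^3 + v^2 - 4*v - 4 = (v + 2)*(v^2 - v - 2) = (v - 2)*(v + 2)*(v + 1)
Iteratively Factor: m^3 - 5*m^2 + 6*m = (m - 3)*(m^2 - 2*m) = m*(m - 3)*(m - 2)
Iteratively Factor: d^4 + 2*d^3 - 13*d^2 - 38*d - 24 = (d + 1)*(d^3 + d^2 - 14*d - 24) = (d + 1)*(d + 3)*(d^2 - 2*d - 8) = (d + 1)*(d + 2)*(d + 3)*(d - 4)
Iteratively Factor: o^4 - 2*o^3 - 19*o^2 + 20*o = (o + 4)*(o^3 - 6*o^2 + 5*o) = (o - 5)*(o + 4)*(o^2 - o) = (o - 5)*(o - 1)*(o + 4)*(o)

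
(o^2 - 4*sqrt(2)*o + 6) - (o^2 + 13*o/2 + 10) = -13*o/2 - 4*sqrt(2)*o - 4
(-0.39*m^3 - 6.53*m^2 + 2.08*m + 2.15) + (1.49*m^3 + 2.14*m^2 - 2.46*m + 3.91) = 1.1*m^3 - 4.39*m^2 - 0.38*m + 6.06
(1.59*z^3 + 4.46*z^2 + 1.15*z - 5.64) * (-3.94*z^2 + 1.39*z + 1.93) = -6.2646*z^5 - 15.3623*z^4 + 4.7371*z^3 + 32.4279*z^2 - 5.6201*z - 10.8852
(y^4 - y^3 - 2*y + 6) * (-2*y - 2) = -2*y^5 + 2*y^3 + 4*y^2 - 8*y - 12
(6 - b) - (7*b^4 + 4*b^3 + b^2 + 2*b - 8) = -7*b^4 - 4*b^3 - b^2 - 3*b + 14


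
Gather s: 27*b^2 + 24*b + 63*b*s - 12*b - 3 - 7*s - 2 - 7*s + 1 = 27*b^2 + 12*b + s*(63*b - 14) - 4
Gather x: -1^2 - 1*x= -x - 1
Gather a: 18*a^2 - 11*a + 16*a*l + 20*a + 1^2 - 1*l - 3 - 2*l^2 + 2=18*a^2 + a*(16*l + 9) - 2*l^2 - l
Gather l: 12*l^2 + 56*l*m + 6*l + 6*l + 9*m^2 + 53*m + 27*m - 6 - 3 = 12*l^2 + l*(56*m + 12) + 9*m^2 + 80*m - 9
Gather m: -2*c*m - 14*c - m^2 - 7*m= -14*c - m^2 + m*(-2*c - 7)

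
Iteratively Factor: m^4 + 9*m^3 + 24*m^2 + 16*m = (m)*(m^3 + 9*m^2 + 24*m + 16) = m*(m + 4)*(m^2 + 5*m + 4) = m*(m + 1)*(m + 4)*(m + 4)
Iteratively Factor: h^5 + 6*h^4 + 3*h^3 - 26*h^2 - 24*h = (h + 4)*(h^4 + 2*h^3 - 5*h^2 - 6*h) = (h - 2)*(h + 4)*(h^3 + 4*h^2 + 3*h) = h*(h - 2)*(h + 4)*(h^2 + 4*h + 3) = h*(h - 2)*(h + 1)*(h + 4)*(h + 3)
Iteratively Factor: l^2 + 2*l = (l + 2)*(l)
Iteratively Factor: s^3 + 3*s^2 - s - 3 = (s + 3)*(s^2 - 1) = (s - 1)*(s + 3)*(s + 1)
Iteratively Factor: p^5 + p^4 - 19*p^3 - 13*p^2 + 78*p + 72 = (p + 1)*(p^4 - 19*p^2 + 6*p + 72) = (p - 3)*(p + 1)*(p^3 + 3*p^2 - 10*p - 24) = (p - 3)*(p + 1)*(p + 2)*(p^2 + p - 12) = (p - 3)^2*(p + 1)*(p + 2)*(p + 4)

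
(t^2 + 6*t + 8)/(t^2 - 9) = (t^2 + 6*t + 8)/(t^2 - 9)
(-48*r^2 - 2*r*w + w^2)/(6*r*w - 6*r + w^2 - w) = (-8*r + w)/(w - 1)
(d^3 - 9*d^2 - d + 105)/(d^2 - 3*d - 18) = (d^2 - 12*d + 35)/(d - 6)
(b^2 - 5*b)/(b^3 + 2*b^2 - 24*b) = (b - 5)/(b^2 + 2*b - 24)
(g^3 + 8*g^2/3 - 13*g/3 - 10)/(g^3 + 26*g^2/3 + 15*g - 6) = (3*g^2 - g - 10)/(3*g^2 + 17*g - 6)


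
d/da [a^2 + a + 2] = 2*a + 1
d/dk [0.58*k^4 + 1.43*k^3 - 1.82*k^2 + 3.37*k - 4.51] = 2.32*k^3 + 4.29*k^2 - 3.64*k + 3.37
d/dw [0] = 0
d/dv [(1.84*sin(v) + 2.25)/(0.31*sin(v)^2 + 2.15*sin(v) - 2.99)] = (-1.395*sin(v) + 0.2852*cos(2*v) - 10.6243)*cos(v)/(0.31*sin(v)^2 + 2.15*sin(v) - 2.99)^2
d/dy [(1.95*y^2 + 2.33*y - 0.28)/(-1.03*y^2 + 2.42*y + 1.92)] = (7.1189*y^2 + 6.9112*y + 5.1512)/(1.0609*y^4 - 4.9852*y^3 + 1.9012*y^2 + 9.2928*y + 3.6864)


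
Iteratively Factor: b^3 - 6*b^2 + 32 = (b - 4)*(b^2 - 2*b - 8) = (b - 4)*(b + 2)*(b - 4)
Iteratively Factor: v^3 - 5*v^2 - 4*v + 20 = (v - 2)*(v^2 - 3*v - 10) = (v - 2)*(v + 2)*(v - 5)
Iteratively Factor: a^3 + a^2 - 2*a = (a + 2)*(a^2 - a) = a*(a + 2)*(a - 1)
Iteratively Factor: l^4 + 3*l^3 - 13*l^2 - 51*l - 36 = (l + 1)*(l^3 + 2*l^2 - 15*l - 36) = (l + 1)*(l + 3)*(l^2 - l - 12) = (l - 4)*(l + 1)*(l + 3)*(l + 3)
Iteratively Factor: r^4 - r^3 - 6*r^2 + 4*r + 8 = (r - 2)*(r^3 + r^2 - 4*r - 4) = (r - 2)^2*(r^2 + 3*r + 2) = (r - 2)^2*(r + 1)*(r + 2)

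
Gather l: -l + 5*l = 4*l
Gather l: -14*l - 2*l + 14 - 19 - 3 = -16*l - 8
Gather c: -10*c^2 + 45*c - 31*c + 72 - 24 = -10*c^2 + 14*c + 48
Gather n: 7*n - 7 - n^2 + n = -n^2 + 8*n - 7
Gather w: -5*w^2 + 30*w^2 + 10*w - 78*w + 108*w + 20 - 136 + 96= 25*w^2 + 40*w - 20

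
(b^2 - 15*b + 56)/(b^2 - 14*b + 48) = (b - 7)/(b - 6)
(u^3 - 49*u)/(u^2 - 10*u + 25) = u*(u^2 - 49)/(u^2 - 10*u + 25)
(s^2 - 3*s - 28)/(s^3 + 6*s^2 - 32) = (s - 7)/(s^2 + 2*s - 8)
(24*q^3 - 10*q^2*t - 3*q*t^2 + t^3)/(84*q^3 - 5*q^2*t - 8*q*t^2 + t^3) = (2*q - t)/(7*q - t)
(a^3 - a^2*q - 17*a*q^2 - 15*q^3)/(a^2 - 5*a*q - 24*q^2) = (-a^2 + 4*a*q + 5*q^2)/(-a + 8*q)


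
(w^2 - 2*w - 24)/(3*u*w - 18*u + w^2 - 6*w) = (w + 4)/(3*u + w)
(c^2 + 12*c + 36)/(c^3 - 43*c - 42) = (c + 6)/(c^2 - 6*c - 7)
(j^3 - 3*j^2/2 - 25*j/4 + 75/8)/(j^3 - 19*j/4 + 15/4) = (j - 5/2)/(j - 1)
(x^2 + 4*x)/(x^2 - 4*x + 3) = x*(x + 4)/(x^2 - 4*x + 3)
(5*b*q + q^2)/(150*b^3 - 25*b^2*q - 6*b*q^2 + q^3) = q/(30*b^2 - 11*b*q + q^2)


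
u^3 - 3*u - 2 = (u - 2)*(u + 1)^2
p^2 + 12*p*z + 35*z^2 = (p + 5*z)*(p + 7*z)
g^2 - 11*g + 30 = (g - 6)*(g - 5)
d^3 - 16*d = d*(d - 4)*(d + 4)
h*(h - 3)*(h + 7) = h^3 + 4*h^2 - 21*h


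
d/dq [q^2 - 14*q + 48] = 2*q - 14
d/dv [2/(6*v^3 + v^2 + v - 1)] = 2*(-18*v^2 - 2*v - 1)/(6*v^3 + v^2 + v - 1)^2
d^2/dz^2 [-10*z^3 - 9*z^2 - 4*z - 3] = -60*z - 18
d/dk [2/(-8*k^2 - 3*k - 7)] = 2*(16*k + 3)/(8*k^2 + 3*k + 7)^2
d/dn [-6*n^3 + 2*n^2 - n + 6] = -18*n^2 + 4*n - 1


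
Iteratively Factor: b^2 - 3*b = (b)*(b - 3)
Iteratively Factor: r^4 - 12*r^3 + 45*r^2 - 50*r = (r - 5)*(r^3 - 7*r^2 + 10*r) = (r - 5)*(r - 2)*(r^2 - 5*r) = r*(r - 5)*(r - 2)*(r - 5)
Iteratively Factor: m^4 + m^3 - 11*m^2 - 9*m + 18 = (m + 3)*(m^3 - 2*m^2 - 5*m + 6) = (m + 2)*(m + 3)*(m^2 - 4*m + 3) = (m - 3)*(m + 2)*(m + 3)*(m - 1)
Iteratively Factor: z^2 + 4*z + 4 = (z + 2)*(z + 2)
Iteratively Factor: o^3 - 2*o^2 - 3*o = (o - 3)*(o^2 + o) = o*(o - 3)*(o + 1)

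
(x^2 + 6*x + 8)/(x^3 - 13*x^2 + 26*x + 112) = (x + 4)/(x^2 - 15*x + 56)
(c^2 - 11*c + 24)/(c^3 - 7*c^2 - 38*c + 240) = (c - 3)/(c^2 + c - 30)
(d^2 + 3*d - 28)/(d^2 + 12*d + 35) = (d - 4)/(d + 5)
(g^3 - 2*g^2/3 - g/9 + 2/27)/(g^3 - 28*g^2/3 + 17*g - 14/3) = (g^2 - g/3 - 2/9)/(g^2 - 9*g + 14)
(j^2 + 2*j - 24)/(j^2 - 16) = (j + 6)/(j + 4)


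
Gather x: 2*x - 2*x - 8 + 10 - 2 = 0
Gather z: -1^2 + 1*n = n - 1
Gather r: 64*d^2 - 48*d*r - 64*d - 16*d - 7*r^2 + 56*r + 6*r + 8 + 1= 64*d^2 - 80*d - 7*r^2 + r*(62 - 48*d) + 9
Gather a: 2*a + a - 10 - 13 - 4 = 3*a - 27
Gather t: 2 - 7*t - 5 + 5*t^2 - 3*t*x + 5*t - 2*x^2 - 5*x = 5*t^2 + t*(-3*x - 2) - 2*x^2 - 5*x - 3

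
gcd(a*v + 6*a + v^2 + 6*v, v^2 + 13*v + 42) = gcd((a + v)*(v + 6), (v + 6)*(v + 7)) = v + 6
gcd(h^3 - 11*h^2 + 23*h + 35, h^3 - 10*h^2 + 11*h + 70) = h^2 - 12*h + 35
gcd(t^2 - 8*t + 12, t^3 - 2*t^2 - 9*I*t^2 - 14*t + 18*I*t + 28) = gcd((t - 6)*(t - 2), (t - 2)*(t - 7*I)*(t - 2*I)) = t - 2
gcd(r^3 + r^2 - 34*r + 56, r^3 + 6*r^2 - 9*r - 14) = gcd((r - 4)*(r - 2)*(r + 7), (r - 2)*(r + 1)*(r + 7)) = r^2 + 5*r - 14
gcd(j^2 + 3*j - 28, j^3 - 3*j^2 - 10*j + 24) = j - 4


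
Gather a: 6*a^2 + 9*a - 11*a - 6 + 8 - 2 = 6*a^2 - 2*a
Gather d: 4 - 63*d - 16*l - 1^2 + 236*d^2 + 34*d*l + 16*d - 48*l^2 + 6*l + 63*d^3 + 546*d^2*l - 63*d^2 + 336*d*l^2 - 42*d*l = 63*d^3 + d^2*(546*l + 173) + d*(336*l^2 - 8*l - 47) - 48*l^2 - 10*l + 3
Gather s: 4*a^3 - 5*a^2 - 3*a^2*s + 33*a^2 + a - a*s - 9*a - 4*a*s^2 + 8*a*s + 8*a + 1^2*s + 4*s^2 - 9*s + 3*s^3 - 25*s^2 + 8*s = 4*a^3 + 28*a^2 + 3*s^3 + s^2*(-4*a - 21) + s*(-3*a^2 + 7*a)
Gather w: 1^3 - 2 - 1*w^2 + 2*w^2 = w^2 - 1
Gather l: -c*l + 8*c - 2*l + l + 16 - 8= 8*c + l*(-c - 1) + 8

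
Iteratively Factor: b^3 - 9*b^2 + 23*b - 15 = (b - 1)*(b^2 - 8*b + 15) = (b - 5)*(b - 1)*(b - 3)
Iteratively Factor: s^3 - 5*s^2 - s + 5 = (s - 5)*(s^2 - 1) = (s - 5)*(s + 1)*(s - 1)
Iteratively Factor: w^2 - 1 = (w + 1)*(w - 1)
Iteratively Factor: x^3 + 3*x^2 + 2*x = (x + 2)*(x^2 + x) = (x + 1)*(x + 2)*(x)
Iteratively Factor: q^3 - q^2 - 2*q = (q - 2)*(q^2 + q) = (q - 2)*(q + 1)*(q)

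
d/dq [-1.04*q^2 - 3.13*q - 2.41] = -2.08*q - 3.13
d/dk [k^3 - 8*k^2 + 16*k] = 3*k^2 - 16*k + 16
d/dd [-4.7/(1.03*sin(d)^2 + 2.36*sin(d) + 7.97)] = (9.682*sin(d) + 11.092)*cos(d)/(1.03*sin(d)^2 + 2.36*sin(d) + 7.97)^2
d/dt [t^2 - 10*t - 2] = 2*t - 10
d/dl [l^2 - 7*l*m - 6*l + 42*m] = 2*l - 7*m - 6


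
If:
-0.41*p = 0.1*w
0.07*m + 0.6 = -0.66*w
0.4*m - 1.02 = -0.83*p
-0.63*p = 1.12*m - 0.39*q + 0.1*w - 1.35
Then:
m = 1.98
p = 0.27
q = 2.39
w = -1.12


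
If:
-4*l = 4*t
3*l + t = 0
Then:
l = 0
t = 0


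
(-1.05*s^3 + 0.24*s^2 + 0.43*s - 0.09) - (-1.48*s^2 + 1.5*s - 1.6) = -1.05*s^3 + 1.72*s^2 - 1.07*s + 1.51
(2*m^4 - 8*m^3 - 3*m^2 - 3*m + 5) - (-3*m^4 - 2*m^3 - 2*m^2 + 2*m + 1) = 5*m^4 - 6*m^3 - m^2 - 5*m + 4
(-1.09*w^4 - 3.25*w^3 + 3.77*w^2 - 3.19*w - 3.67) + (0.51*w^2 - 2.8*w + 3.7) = -1.09*w^4 - 3.25*w^3 + 4.28*w^2 - 5.99*w + 0.0300000000000002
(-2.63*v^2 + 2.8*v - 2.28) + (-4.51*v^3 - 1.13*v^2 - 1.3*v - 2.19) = -4.51*v^3 - 3.76*v^2 + 1.5*v - 4.47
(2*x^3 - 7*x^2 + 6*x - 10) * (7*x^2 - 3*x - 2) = 14*x^5 - 55*x^4 + 59*x^3 - 74*x^2 + 18*x + 20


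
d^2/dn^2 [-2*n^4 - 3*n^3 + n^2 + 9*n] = -24*n^2 - 18*n + 2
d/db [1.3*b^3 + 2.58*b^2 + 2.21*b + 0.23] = 3.9*b^2 + 5.16*b + 2.21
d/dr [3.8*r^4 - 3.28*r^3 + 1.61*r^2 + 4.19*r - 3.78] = 15.2*r^3 - 9.84*r^2 + 3.22*r + 4.19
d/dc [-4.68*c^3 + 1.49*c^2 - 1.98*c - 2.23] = -14.04*c^2 + 2.98*c - 1.98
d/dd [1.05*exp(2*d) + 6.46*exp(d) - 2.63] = (2.1*exp(d) + 6.46)*exp(d)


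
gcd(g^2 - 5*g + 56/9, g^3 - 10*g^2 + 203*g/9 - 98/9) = g - 7/3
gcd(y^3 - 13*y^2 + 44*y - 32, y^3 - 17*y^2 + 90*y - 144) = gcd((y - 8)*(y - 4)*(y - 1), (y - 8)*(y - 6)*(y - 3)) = y - 8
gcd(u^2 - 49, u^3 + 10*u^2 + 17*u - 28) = u + 7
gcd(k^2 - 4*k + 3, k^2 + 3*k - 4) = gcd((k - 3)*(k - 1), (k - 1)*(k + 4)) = k - 1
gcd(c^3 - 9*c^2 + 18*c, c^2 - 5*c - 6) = c - 6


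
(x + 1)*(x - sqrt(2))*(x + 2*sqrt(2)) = x^3 + x^2 + sqrt(2)*x^2 - 4*x + sqrt(2)*x - 4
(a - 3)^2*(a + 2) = a^3 - 4*a^2 - 3*a + 18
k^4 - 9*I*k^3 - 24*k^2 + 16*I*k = k*(k - 4*I)^2*(k - I)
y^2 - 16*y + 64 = (y - 8)^2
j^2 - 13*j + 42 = (j - 7)*(j - 6)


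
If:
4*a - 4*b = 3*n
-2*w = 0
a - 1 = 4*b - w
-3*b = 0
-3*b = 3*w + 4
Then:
No Solution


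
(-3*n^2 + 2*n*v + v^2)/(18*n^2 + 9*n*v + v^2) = (-n + v)/(6*n + v)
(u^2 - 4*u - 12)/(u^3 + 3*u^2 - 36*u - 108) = (u + 2)/(u^2 + 9*u + 18)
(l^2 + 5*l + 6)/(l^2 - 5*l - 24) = (l + 2)/(l - 8)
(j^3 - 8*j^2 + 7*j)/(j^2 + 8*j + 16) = j*(j^2 - 8*j + 7)/(j^2 + 8*j + 16)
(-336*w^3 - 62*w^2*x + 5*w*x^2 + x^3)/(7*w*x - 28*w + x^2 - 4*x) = (-48*w^2 - 2*w*x + x^2)/(x - 4)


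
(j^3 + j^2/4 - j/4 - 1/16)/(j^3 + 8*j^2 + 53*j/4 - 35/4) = (8*j^2 + 6*j + 1)/(4*(2*j^2 + 17*j + 35))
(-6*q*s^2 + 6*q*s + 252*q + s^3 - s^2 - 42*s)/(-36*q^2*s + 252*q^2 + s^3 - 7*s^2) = (s + 6)/(6*q + s)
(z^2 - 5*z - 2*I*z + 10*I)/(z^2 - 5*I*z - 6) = (z - 5)/(z - 3*I)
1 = 1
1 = 1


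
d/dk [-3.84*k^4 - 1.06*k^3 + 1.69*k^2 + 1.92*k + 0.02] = -15.36*k^3 - 3.18*k^2 + 3.38*k + 1.92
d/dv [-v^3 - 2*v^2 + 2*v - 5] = -3*v^2 - 4*v + 2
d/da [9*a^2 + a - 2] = 18*a + 1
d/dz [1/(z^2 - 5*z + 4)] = (5 - 2*z)/(z^2 - 5*z + 4)^2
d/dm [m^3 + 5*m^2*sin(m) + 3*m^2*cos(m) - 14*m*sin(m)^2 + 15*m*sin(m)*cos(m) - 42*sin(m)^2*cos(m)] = -3*m^2*sin(m) + 5*m^2*cos(m) + 3*m^2 + 10*m*sin(m) - 14*m*sin(2*m) + 6*m*cos(m) + 15*m*cos(2*m) + 21*sin(m)/2 + 15*sin(2*m)/2 - 63*sin(3*m)/2 + 7*cos(2*m) - 7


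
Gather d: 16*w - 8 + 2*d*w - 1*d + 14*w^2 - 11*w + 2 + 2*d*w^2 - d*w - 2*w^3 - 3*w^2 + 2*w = d*(2*w^2 + w - 1) - 2*w^3 + 11*w^2 + 7*w - 6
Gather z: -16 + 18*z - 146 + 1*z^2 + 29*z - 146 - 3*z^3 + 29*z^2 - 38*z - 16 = -3*z^3 + 30*z^2 + 9*z - 324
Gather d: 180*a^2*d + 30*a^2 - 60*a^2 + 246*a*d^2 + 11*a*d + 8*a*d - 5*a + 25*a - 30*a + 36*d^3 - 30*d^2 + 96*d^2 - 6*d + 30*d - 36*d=-30*a^2 - 10*a + 36*d^3 + d^2*(246*a + 66) + d*(180*a^2 + 19*a - 12)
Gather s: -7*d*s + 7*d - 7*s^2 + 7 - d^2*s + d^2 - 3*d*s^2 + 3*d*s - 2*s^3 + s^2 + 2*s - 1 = d^2 + 7*d - 2*s^3 + s^2*(-3*d - 6) + s*(-d^2 - 4*d + 2) + 6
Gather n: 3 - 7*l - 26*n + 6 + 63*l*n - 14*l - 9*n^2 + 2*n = -21*l - 9*n^2 + n*(63*l - 24) + 9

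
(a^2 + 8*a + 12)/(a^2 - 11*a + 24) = (a^2 + 8*a + 12)/(a^2 - 11*a + 24)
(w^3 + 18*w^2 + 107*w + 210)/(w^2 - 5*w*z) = (w^3 + 18*w^2 + 107*w + 210)/(w*(w - 5*z))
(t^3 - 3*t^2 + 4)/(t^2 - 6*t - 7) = (t^2 - 4*t + 4)/(t - 7)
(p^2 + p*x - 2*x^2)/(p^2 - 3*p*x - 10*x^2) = (-p + x)/(-p + 5*x)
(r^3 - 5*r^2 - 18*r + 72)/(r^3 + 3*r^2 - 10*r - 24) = (r - 6)/(r + 2)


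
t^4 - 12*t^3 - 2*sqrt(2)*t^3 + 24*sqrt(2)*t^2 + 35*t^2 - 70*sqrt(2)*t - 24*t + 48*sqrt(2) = (t - 8)*(t - 3)*(t - 1)*(t - 2*sqrt(2))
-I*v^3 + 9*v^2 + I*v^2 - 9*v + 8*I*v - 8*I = (v + I)*(v + 8*I)*(-I*v + I)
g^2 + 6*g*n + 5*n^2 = (g + n)*(g + 5*n)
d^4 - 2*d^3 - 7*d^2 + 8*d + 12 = (d - 3)*(d - 2)*(d + 1)*(d + 2)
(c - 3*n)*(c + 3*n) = c^2 - 9*n^2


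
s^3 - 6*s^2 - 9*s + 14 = (s - 7)*(s - 1)*(s + 2)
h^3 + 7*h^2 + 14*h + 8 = (h + 1)*(h + 2)*(h + 4)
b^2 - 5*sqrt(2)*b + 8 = (b - 4*sqrt(2))*(b - sqrt(2))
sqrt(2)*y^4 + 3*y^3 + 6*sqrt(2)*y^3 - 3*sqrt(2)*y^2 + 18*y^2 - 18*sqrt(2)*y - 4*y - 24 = (y + 6)*(y - sqrt(2))*(y + 2*sqrt(2))*(sqrt(2)*y + 1)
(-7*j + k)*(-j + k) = 7*j^2 - 8*j*k + k^2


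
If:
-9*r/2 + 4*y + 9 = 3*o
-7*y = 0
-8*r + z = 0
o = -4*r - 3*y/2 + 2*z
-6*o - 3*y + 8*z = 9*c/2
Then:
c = -32/81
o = 8/3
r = 2/9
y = 0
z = 16/9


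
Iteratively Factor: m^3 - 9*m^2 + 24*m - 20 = (m - 5)*(m^2 - 4*m + 4) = (m - 5)*(m - 2)*(m - 2)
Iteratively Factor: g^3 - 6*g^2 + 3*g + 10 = (g + 1)*(g^2 - 7*g + 10) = (g - 5)*(g + 1)*(g - 2)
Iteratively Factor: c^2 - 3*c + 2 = (c - 2)*(c - 1)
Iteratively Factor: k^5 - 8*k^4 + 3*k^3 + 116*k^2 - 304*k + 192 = (k - 4)*(k^4 - 4*k^3 - 13*k^2 + 64*k - 48) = (k - 4)*(k + 4)*(k^3 - 8*k^2 + 19*k - 12) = (k - 4)*(k - 1)*(k + 4)*(k^2 - 7*k + 12) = (k - 4)^2*(k - 1)*(k + 4)*(k - 3)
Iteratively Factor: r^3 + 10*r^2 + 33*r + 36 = (r + 3)*(r^2 + 7*r + 12) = (r + 3)^2*(r + 4)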